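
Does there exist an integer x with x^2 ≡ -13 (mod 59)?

yes

Reduce the numerator: -13 ≡ 46 (mod 59), so (-13|59) = (46|59).
Factor out 2: 46 = 2·23. Since 59 ≡ 3 (mod 8), (2|59) = -1. Now have -(23|59).
Both 23 ≡ 3 and 59 ≡ 3 (mod 4), so reciprocity gives (23|59) = -(59|23). Reduce: 59 ≡ 13 (mod 23). Now have (13|23).
13 ≡ 1 (mod 4), so quadratic reciprocity gives (13|23) = (23|13). Reduce: 23 ≡ 10 (mod 13). Now have (10|13).
Factor out 2: 10 = 2·5. Since 13 ≡ 5 (mod 8), (2|13) = -1. Now have -(5|13).
5 ≡ 1 (mod 4), so quadratic reciprocity gives (5|13) = (13|5). Reduce: 13 ≡ 3 (mod 5). Now have -(3|5).
5 ≡ 1 (mod 4), so quadratic reciprocity gives (3|5) = (5|3). Reduce: 5 ≡ 2 (mod 3). Now have -(2|3).
Factor out 2: 2 = 2. Since 3 ≡ 3 (mod 8), (2|3) = -1. Now have (1|3).
(1|3) = 1. Collecting the sign factors: 1.
The Legendre symbol is 1, so x^2 ≡ -13 (mod 59) has solution.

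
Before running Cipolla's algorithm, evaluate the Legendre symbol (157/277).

1

157 ≡ 1 (mod 4), so quadratic reciprocity gives (157/277) = (277/157). Reduce: 277 ≡ 120 (mod 157). Now have (120/157).
Factor out 2: 120 = 2^3·15. Since 157 ≡ 5 (mod 8), (2/157) = -1, and (2/157)^3 = -1. Now have -(15/157).
157 ≡ 1 (mod 4), so quadratic reciprocity gives (15/157) = (157/15). Reduce: 157 ≡ 7 (mod 15). Now have -(7/15).
Both 7 ≡ 3 and 15 ≡ 3 (mod 4), so reciprocity gives (7/15) = -(15/7). Reduce: 15 ≡ 1 (mod 7). Now have (1/7).
(1/7) = 1. Collecting the sign factors: 1.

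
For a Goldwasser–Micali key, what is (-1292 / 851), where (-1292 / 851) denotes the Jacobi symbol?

-1

(-1292 / 851)
  = (410 / 851)    [-1292 ≡ 410 mod 851]
  = -(205 / 851)    [851 ≡ 3 mod 8 ⇒ (2 / 851) = -1]
  = -(851 / 205)    [QR: 205 ≡ 1 mod 4, sign kept]
  = -(31 / 205)    [851 ≡ 31 mod 205]
  = -(205 / 31)    [QR: 205 ≡ 1 mod 4, sign kept]
  = -(19 / 31)    [205 ≡ 19 mod 31]
  = (31 / 19)    [QR: both ≡ 3 mod 4, sign flips]
  = (12 / 19)    [31 ≡ 12 mod 19]
  = (3 / 19)    [19 ≡ 3 mod 8 ⇒ (2 / 19)^2 = +1]
  = -(19 / 3)    [QR: both ≡ 3 mod 4, sign flips]
  = -(1 / 3)    [19 ≡ 1 mod 3]
  = -1    [(1 / 3) = 1]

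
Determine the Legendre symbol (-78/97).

-1

(-78/97)
  = (19/97)    [-78 ≡ 19 mod 97]
  = (97/19)    [QR: 97 ≡ 1 mod 4, sign kept]
  = (2/19)    [97 ≡ 2 mod 19]
  = -(1/19)    [19 ≡ 3 mod 8 ⇒ (2/19) = -1]
  = -1    [(1/19) = 1]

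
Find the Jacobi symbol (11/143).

0

Both 11 ≡ 3 and 143 ≡ 3 (mod 4), so reciprocity gives (11/143) = -(143/11). Reduce: 143 ≡ 0 (mod 11). Now have -(0/11).
The numerator is now 0 with denominator 11 > 1: the symbol is 0.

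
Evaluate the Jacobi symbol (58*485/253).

1

By multiplicativity, (58·485/253) = (58/253)·(485/253).
First factor (58/253):
(58/253)
  = -(29/253)    [253 ≡ 5 mod 8 ⇒ (2/253) = -1]
  = -(253/29)    [QR: 29 ≡ 1 mod 4, sign kept]
  = -(21/29)    [253 ≡ 21 mod 29]
  = -(29/21)    [QR: 21 ≡ 1 mod 4, sign kept]
  = -(8/21)    [29 ≡ 8 mod 21]
  = (1/21)    [21 ≡ 5 mod 8 ⇒ (2/21)^3 = -1]
  = 1    [(1/21) = 1]
Second factor (485/253):
(485/253)
  = (232/253)    [485 ≡ 232 mod 253]
  = -(29/253)    [253 ≡ 5 mod 8 ⇒ (2/253)^3 = -1]
  = -(253/29)    [QR: 29 ≡ 1 mod 4, sign kept]
  = -(21/29)    [253 ≡ 21 mod 29]
  = -(29/21)    [QR: 21 ≡ 1 mod 4, sign kept]
  = -(8/21)    [29 ≡ 8 mod 21]
  = (1/21)    [21 ≡ 5 mod 8 ⇒ (2/21)^3 = -1]
  = 1    [(1/21) = 1]
Product: (1)·(1) = 1.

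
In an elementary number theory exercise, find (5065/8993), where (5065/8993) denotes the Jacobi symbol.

5065 ≡ 1 (mod 4), so quadratic reciprocity gives (5065/8993) = (8993/5065). Reduce: 8993 ≡ 3928 (mod 5065). Now have (3928/5065).
Factor out 2: 3928 = 2^3·491. Since 5065 ≡ 1 (mod 8), (2/5065) = +1, and (2/5065)^3 = +1. Now have (491/5065).
5065 ≡ 1 (mod 4), so quadratic reciprocity gives (491/5065) = (5065/491). Reduce: 5065 ≡ 155 (mod 491). Now have (155/491).
Both 155 ≡ 3 and 491 ≡ 3 (mod 4), so reciprocity gives (155/491) = -(491/155). Reduce: 491 ≡ 26 (mod 155). Now have -(26/155).
Factor out 2: 26 = 2·13. Since 155 ≡ 3 (mod 8), (2/155) = -1. Now have (13/155).
13 ≡ 1 (mod 4), so quadratic reciprocity gives (13/155) = (155/13). Reduce: 155 ≡ 12 (mod 13). Now have (12/13).
Factor out 2: 12 = 2^2·3. Since 13 ≡ 5 (mod 8), (2/13) = -1, and (2/13)^2 = +1. Now have (3/13).
13 ≡ 1 (mod 4), so quadratic reciprocity gives (3/13) = (13/3). Reduce: 13 ≡ 1 (mod 3). Now have (1/3).
(1/3) = 1. Collecting the sign factors: 1.

1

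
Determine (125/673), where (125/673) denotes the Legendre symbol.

(125/673)
  = (673/125)    [QR: 125 ≡ 1 mod 4, sign kept]
  = (48/125)    [673 ≡ 48 mod 125]
  = (3/125)    [125 ≡ 5 mod 8 ⇒ (2/125)^4 = +1]
  = (125/3)    [QR: 125 ≡ 1 mod 4, sign kept]
  = (2/3)    [125 ≡ 2 mod 3]
  = -(1/3)    [3 ≡ 3 mod 8 ⇒ (2/3) = -1]
  = -1    [(1/3) = 1]

-1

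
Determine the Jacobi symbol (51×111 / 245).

By multiplicativity, (51·111 / 245) = (51 / 245)·(111 / 245).
First factor (51 / 245):
245 ≡ 1 (mod 4), so quadratic reciprocity gives (51 / 245) = (245 / 51). Reduce: 245 ≡ 41 (mod 51). Now have (41 / 51).
41 ≡ 1 (mod 4), so quadratic reciprocity gives (41 / 51) = (51 / 41). Reduce: 51 ≡ 10 (mod 41). Now have (10 / 41).
Factor out 2: 10 = 2·5. Since 41 ≡ 1 (mod 8), (2 / 41) = +1. Now have (5 / 41).
5 ≡ 1 (mod 4), so quadratic reciprocity gives (5 / 41) = (41 / 5). Reduce: 41 ≡ 1 (mod 5). Now have (1 / 5).
(1 / 5) = 1. Collecting the sign factors: 1.
Second factor (111 / 245):
245 ≡ 1 (mod 4), so quadratic reciprocity gives (111 / 245) = (245 / 111). Reduce: 245 ≡ 23 (mod 111). Now have (23 / 111).
Both 23 ≡ 3 and 111 ≡ 3 (mod 4), so reciprocity gives (23 / 111) = -(111 / 23). Reduce: 111 ≡ 19 (mod 23). Now have -(19 / 23).
Both 19 ≡ 3 and 23 ≡ 3 (mod 4), so reciprocity gives (19 / 23) = -(23 / 19). Reduce: 23 ≡ 4 (mod 19). Now have (4 / 19).
Factor out 2: 4 = 2^2. Since 19 ≡ 3 (mod 8), (2 / 19) = -1, and (2 / 19)^2 = +1. Now have (1 / 19).
(1 / 19) = 1. Collecting the sign factors: 1.
Product: (1)·(1) = 1.

1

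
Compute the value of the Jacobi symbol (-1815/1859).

0

(-1815/1859)
  = (44/1859)    [-1815 ≡ 44 mod 1859]
  = (11/1859)    [1859 ≡ 3 mod 8 ⇒ (2/1859)^2 = +1]
  = -(1859/11)    [QR: both ≡ 3 mod 4, sign flips]
  = -(0/11)    [1859 ≡ 0 mod 11]
  = 0    [numerator 0, gcd > 1]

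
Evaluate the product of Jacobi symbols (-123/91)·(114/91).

By multiplicativity, (-123·114/91) = (-123/91)·(114/91).
First factor (-123/91):
Reduce the numerator: -123 ≡ 59 (mod 91), so (-123/91) = (59/91).
Both 59 ≡ 3 and 91 ≡ 3 (mod 4), so reciprocity gives (59/91) = -(91/59). Reduce: 91 ≡ 32 (mod 59). Now have -(32/59).
Factor out 2: 32 = 2^5. Since 59 ≡ 3 (mod 8), (2/59) = -1, and (2/59)^5 = -1. Now have (1/59).
(1/59) = 1. Collecting the sign factors: 1.
Second factor (114/91):
Reduce the numerator: 114 ≡ 23 (mod 91), so (114/91) = (23/91).
Both 23 ≡ 3 and 91 ≡ 3 (mod 4), so reciprocity gives (23/91) = -(91/23). Reduce: 91 ≡ 22 (mod 23). Now have -(22/23).
Factor out 2: 22 = 2·11. Since 23 ≡ 7 (mod 8), (2/23) = +1. Now have -(11/23).
Both 11 ≡ 3 and 23 ≡ 3 (mod 4), so reciprocity gives (11/23) = -(23/11). Reduce: 23 ≡ 1 (mod 11). Now have (1/11).
(1/11) = 1. Collecting the sign factors: 1.
Product: (1)·(1) = 1.

1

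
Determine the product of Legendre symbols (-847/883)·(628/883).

-1

By multiplicativity, (-847·628/883) = (-847/883)·(628/883).
First factor (-847/883):
(-847/883)
  = -(847/883)    [883 ≡ 3 mod 4 ⇒ (-1/883) = -1]
  = (883/847)    [QR: both ≡ 3 mod 4, sign flips]
  = (36/847)    [883 ≡ 36 mod 847]
  = (9/847)    [847 ≡ 7 mod 8 ⇒ (2/847)^2 = +1]
  = (847/9)    [QR: 9 ≡ 1 mod 4, sign kept]
  = (1/9)    [847 ≡ 1 mod 9]
  = 1    [(1/9) = 1]
Second factor (628/883):
(628/883)
  = (157/883)    [883 ≡ 3 mod 8 ⇒ (2/883)^2 = +1]
  = (883/157)    [QR: 157 ≡ 1 mod 4, sign kept]
  = (98/157)    [883 ≡ 98 mod 157]
  = -(49/157)    [157 ≡ 5 mod 8 ⇒ (2/157) = -1]
  = -(157/49)    [QR: 49 ≡ 1 mod 4, sign kept]
  = -(10/49)    [157 ≡ 10 mod 49]
  = -(5/49)    [49 ≡ 1 mod 8 ⇒ (2/49) = +1]
  = -(49/5)    [QR: 5 ≡ 1 mod 4, sign kept]
  = -(4/5)    [49 ≡ 4 mod 5]
  = -(1/5)    [5 ≡ 5 mod 8 ⇒ (2/5)^2 = +1]
  = -1    [(1/5) = 1]
Product: (1)·(-1) = -1.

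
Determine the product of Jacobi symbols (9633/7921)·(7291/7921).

1

By multiplicativity, (9633·7291/7921) = (9633/7921)·(7291/7921).
First factor (9633/7921):
(9633/7921)
  = (1712/7921)    [9633 ≡ 1712 mod 7921]
  = (107/7921)    [7921 ≡ 1 mod 8 ⇒ (2/7921)^4 = +1]
  = (7921/107)    [QR: 7921 ≡ 1 mod 4, sign kept]
  = (3/107)    [7921 ≡ 3 mod 107]
  = -(107/3)    [QR: both ≡ 3 mod 4, sign flips]
  = -(2/3)    [107 ≡ 2 mod 3]
  = (1/3)    [3 ≡ 3 mod 8 ⇒ (2/3) = -1]
  = 1    [(1/3) = 1]
Second factor (7291/7921):
(7291/7921)
  = (7921/7291)    [QR: 7921 ≡ 1 mod 4, sign kept]
  = (630/7291)    [7921 ≡ 630 mod 7291]
  = -(315/7291)    [7291 ≡ 3 mod 8 ⇒ (2/7291) = -1]
  = (7291/315)    [QR: both ≡ 3 mod 4, sign flips]
  = (46/315)    [7291 ≡ 46 mod 315]
  = -(23/315)    [315 ≡ 3 mod 8 ⇒ (2/315) = -1]
  = (315/23)    [QR: both ≡ 3 mod 4, sign flips]
  = (16/23)    [315 ≡ 16 mod 23]
  = (1/23)    [23 ≡ 7 mod 8 ⇒ (2/23)^4 = +1]
  = 1    [(1/23) = 1]
Product: (1)·(1) = 1.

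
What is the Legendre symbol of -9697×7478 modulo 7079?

-1

By multiplicativity, (-9697·7478/7079) = (-9697/7079)·(7478/7079).
First factor (-9697/7079):
Reduce the numerator: -9697 ≡ 4461 (mod 7079), so (-9697/7079) = (4461/7079).
4461 ≡ 1 (mod 4), so quadratic reciprocity gives (4461/7079) = (7079/4461). Reduce: 7079 ≡ 2618 (mod 4461). Now have (2618/4461).
Factor out 2: 2618 = 2·1309. Since 4461 ≡ 5 (mod 8), (2/4461) = -1. Now have -(1309/4461).
1309 ≡ 1 (mod 4), so quadratic reciprocity gives (1309/4461) = (4461/1309). Reduce: 4461 ≡ 534 (mod 1309). Now have -(534/1309).
Factor out 2: 534 = 2·267. Since 1309 ≡ 5 (mod 8), (2/1309) = -1. Now have (267/1309).
1309 ≡ 1 (mod 4), so quadratic reciprocity gives (267/1309) = (1309/267). Reduce: 1309 ≡ 241 (mod 267). Now have (241/267).
241 ≡ 1 (mod 4), so quadratic reciprocity gives (241/267) = (267/241). Reduce: 267 ≡ 26 (mod 241). Now have (26/241).
Factor out 2: 26 = 2·13. Since 241 ≡ 1 (mod 8), (2/241) = +1. Now have (13/241).
13 ≡ 1 (mod 4), so quadratic reciprocity gives (13/241) = (241/13). Reduce: 241 ≡ 7 (mod 13). Now have (7/13).
13 ≡ 1 (mod 4), so quadratic reciprocity gives (7/13) = (13/7). Reduce: 13 ≡ 6 (mod 7). Now have (6/7).
Factor out 2: 6 = 2·3. Since 7 ≡ 7 (mod 8), (2/7) = +1. Now have (3/7).
Both 3 ≡ 3 and 7 ≡ 3 (mod 4), so reciprocity gives (3/7) = -(7/3). Reduce: 7 ≡ 1 (mod 3). Now have -(1/3).
(1/3) = 1. Collecting the sign factors: -1.
Second factor (7478/7079):
Reduce the numerator: 7478 ≡ 399 (mod 7079), so (7478/7079) = (399/7079).
Both 399 ≡ 3 and 7079 ≡ 3 (mod 4), so reciprocity gives (399/7079) = -(7079/399). Reduce: 7079 ≡ 296 (mod 399). Now have -(296/399).
Factor out 2: 296 = 2^3·37. Since 399 ≡ 7 (mod 8), (2/399) = +1, and (2/399)^3 = +1. Now have -(37/399).
37 ≡ 1 (mod 4), so quadratic reciprocity gives (37/399) = (399/37). Reduce: 399 ≡ 29 (mod 37). Now have -(29/37).
29 ≡ 1 (mod 4), so quadratic reciprocity gives (29/37) = (37/29). Reduce: 37 ≡ 8 (mod 29). Now have -(8/29).
Factor out 2: 8 = 2^3. Since 29 ≡ 5 (mod 8), (2/29) = -1, and (2/29)^3 = -1. Now have (1/29).
(1/29) = 1. Collecting the sign factors: 1.
Product: (-1)·(1) = -1.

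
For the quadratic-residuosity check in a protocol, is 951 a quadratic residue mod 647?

Reduce the numerator: 951 ≡ 304 (mod 647), so (951/647) = (304/647).
Factor out 2: 304 = 2^4·19. Since 647 ≡ 7 (mod 8), (2/647) = +1, and (2/647)^4 = +1. Now have (19/647).
Both 19 ≡ 3 and 647 ≡ 3 (mod 4), so reciprocity gives (19/647) = -(647/19). Reduce: 647 ≡ 1 (mod 19). Now have -(1/19).
(1/19) = 1. Collecting the sign factors: -1.
The Legendre symbol is -1, so x^2 ≡ 951 (mod 647) has no solution.

no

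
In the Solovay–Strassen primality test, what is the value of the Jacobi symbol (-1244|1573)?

Reduce the numerator: -1244 ≡ 329 (mod 1573), so (-1244|1573) = (329|1573).
329 ≡ 1 (mod 4), so quadratic reciprocity gives (329|1573) = (1573|329). Reduce: 1573 ≡ 257 (mod 329). Now have (257|329).
257 ≡ 1 (mod 4), so quadratic reciprocity gives (257|329) = (329|257). Reduce: 329 ≡ 72 (mod 257). Now have (72|257).
Factor out 2: 72 = 2^3·9. Since 257 ≡ 1 (mod 8), (2|257) = +1, and (2|257)^3 = +1. Now have (9|257).
9 ≡ 1 (mod 4), so quadratic reciprocity gives (9|257) = (257|9). Reduce: 257 ≡ 5 (mod 9). Now have (5|9).
5 ≡ 1 (mod 4), so quadratic reciprocity gives (5|9) = (9|5). Reduce: 9 ≡ 4 (mod 5). Now have (4|5).
Factor out 2: 4 = 2^2. Since 5 ≡ 5 (mod 8), (2|5) = -1, and (2|5)^2 = +1. Now have (1|5).
(1|5) = 1. Collecting the sign factors: 1.

1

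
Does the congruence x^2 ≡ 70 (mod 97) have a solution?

yes

(70/97)
  = (35/97)    [97 ≡ 1 mod 8 ⇒ (2/97) = +1]
  = (97/35)    [QR: 97 ≡ 1 mod 4, sign kept]
  = (27/35)    [97 ≡ 27 mod 35]
  = -(35/27)    [QR: both ≡ 3 mod 4, sign flips]
  = -(8/27)    [35 ≡ 8 mod 27]
  = (1/27)    [27 ≡ 3 mod 8 ⇒ (2/27)^3 = -1]
  = 1    [(1/27) = 1]
(70/97) = 1, and 97 is prime, so 70 is a quadratic residue mod 97.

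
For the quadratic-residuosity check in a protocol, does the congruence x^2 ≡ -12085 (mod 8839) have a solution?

(-12085/8839)
  = (5593/8839)    [-12085 ≡ 5593 mod 8839]
  = (8839/5593)    [QR: 5593 ≡ 1 mod 4, sign kept]
  = (3246/5593)    [8839 ≡ 3246 mod 5593]
  = (1623/5593)    [5593 ≡ 1 mod 8 ⇒ (2/5593) = +1]
  = (5593/1623)    [QR: 5593 ≡ 1 mod 4, sign kept]
  = (724/1623)    [5593 ≡ 724 mod 1623]
  = (181/1623)    [1623 ≡ 7 mod 8 ⇒ (2/1623)^2 = +1]
  = (1623/181)    [QR: 181 ≡ 1 mod 4, sign kept]
  = (175/181)    [1623 ≡ 175 mod 181]
  = (181/175)    [QR: 181 ≡ 1 mod 4, sign kept]
  = (6/175)    [181 ≡ 6 mod 175]
  = (3/175)    [175 ≡ 7 mod 8 ⇒ (2/175) = +1]
  = -(175/3)    [QR: both ≡ 3 mod 4, sign flips]
  = -(1/3)    [175 ≡ 1 mod 3]
  = -1    [(1/3) = 1]
(-12085/8839) = -1, and 8839 is prime, so -12085 is not a quadratic residue mod 8839.

no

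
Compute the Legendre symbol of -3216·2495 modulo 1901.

-1

By multiplicativity, (-3216·2495|1901) = (-3216|1901)·(2495|1901).
First factor (-3216|1901):
Reduce the numerator: -3216 ≡ 586 (mod 1901), so (-3216|1901) = (586|1901).
Factor out 2: 586 = 2·293. Since 1901 ≡ 5 (mod 8), (2|1901) = -1. Now have -(293|1901).
293 ≡ 1 (mod 4), so quadratic reciprocity gives (293|1901) = (1901|293). Reduce: 1901 ≡ 143 (mod 293). Now have -(143|293).
293 ≡ 1 (mod 4), so quadratic reciprocity gives (143|293) = (293|143). Reduce: 293 ≡ 7 (mod 143). Now have -(7|143).
Both 7 ≡ 3 and 143 ≡ 3 (mod 4), so reciprocity gives (7|143) = -(143|7). Reduce: 143 ≡ 3 (mod 7). Now have (3|7).
Both 3 ≡ 3 and 7 ≡ 3 (mod 4), so reciprocity gives (3|7) = -(7|3). Reduce: 7 ≡ 1 (mod 3). Now have -(1|3).
(1|3) = 1. Collecting the sign factors: -1.
Second factor (2495|1901):
Reduce the numerator: 2495 ≡ 594 (mod 1901), so (2495|1901) = (594|1901).
Factor out 2: 594 = 2·297. Since 1901 ≡ 5 (mod 8), (2|1901) = -1. Now have -(297|1901).
297 ≡ 1 (mod 4), so quadratic reciprocity gives (297|1901) = (1901|297). Reduce: 1901 ≡ 119 (mod 297). Now have -(119|297).
297 ≡ 1 (mod 4), so quadratic reciprocity gives (119|297) = (297|119). Reduce: 297 ≡ 59 (mod 119). Now have -(59|119).
Both 59 ≡ 3 and 119 ≡ 3 (mod 4), so reciprocity gives (59|119) = -(119|59). Reduce: 119 ≡ 1 (mod 59). Now have (1|59).
(1|59) = 1. Collecting the sign factors: 1.
Product: (-1)·(1) = -1.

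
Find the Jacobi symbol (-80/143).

1

(-80/143)
  = -(80/143)    [143 ≡ 3 mod 4 ⇒ (-1/143) = -1]
  = -(5/143)    [143 ≡ 7 mod 8 ⇒ (2/143)^4 = +1]
  = -(143/5)    [QR: 5 ≡ 1 mod 4, sign kept]
  = -(3/5)    [143 ≡ 3 mod 5]
  = -(5/3)    [QR: 5 ≡ 1 mod 4, sign kept]
  = -(2/3)    [5 ≡ 2 mod 3]
  = (1/3)    [3 ≡ 3 mod 8 ⇒ (2/3) = -1]
  = 1    [(1/3) = 1]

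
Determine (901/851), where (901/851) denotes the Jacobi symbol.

-1

Reduce the numerator: 901 ≡ 50 (mod 851), so (901/851) = (50/851).
Factor out 2: 50 = 2·25. Since 851 ≡ 3 (mod 8), (2/851) = -1. Now have -(25/851).
25 ≡ 1 (mod 4), so quadratic reciprocity gives (25/851) = (851/25). Reduce: 851 ≡ 1 (mod 25). Now have -(1/25).
(1/25) = 1. Collecting the sign factors: -1.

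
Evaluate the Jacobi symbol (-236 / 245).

1

Reduce the numerator: -236 ≡ 9 (mod 245), so (-236 / 245) = (9 / 245).
9 ≡ 1 (mod 4), so quadratic reciprocity gives (9 / 245) = (245 / 9). Reduce: 245 ≡ 2 (mod 9). Now have (2 / 9).
Factor out 2: 2 = 2. Since 9 ≡ 1 (mod 8), (2 / 9) = +1. Now have (1 / 9).
(1 / 9) = 1. Collecting the sign factors: 1.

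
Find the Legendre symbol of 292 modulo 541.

Factor out 2: 292 = 2^2·73. Since 541 ≡ 5 (mod 8), (2/541) = -1, and (2/541)^2 = +1. Now have (73/541).
73 ≡ 1 (mod 4), so quadratic reciprocity gives (73/541) = (541/73). Reduce: 541 ≡ 30 (mod 73). Now have (30/73).
Factor out 2: 30 = 2·15. Since 73 ≡ 1 (mod 8), (2/73) = +1. Now have (15/73).
73 ≡ 1 (mod 4), so quadratic reciprocity gives (15/73) = (73/15). Reduce: 73 ≡ 13 (mod 15). Now have (13/15).
13 ≡ 1 (mod 4), so quadratic reciprocity gives (13/15) = (15/13). Reduce: 15 ≡ 2 (mod 13). Now have (2/13).
Factor out 2: 2 = 2. Since 13 ≡ 5 (mod 8), (2/13) = -1. Now have -(1/13).
(1/13) = 1. Collecting the sign factors: -1.

-1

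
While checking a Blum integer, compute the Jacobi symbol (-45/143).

1

Pull out -1: (-45/143) = (-1/143)·(45/143). Since 143 ≡ 3 (mod 4), (-1/143) = -1. Now have -(45/143).
45 ≡ 1 (mod 4), so quadratic reciprocity gives (45/143) = (143/45). Reduce: 143 ≡ 8 (mod 45). Now have -(8/45).
Factor out 2: 8 = 2^3. Since 45 ≡ 5 (mod 8), (2/45) = -1, and (2/45)^3 = -1. Now have (1/45).
(1/45) = 1. Collecting the sign factors: 1.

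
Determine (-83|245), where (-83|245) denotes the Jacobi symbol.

(-83|245)
  = (83|245)    [245 ≡ 1 mod 4 ⇒ (-1|245) = +1]
  = (245|83)    [QR: 245 ≡ 1 mod 4, sign kept]
  = (79|83)    [245 ≡ 79 mod 83]
  = -(83|79)    [QR: both ≡ 3 mod 4, sign flips]
  = -(4|79)    [83 ≡ 4 mod 79]
  = -(1|79)    [79 ≡ 7 mod 8 ⇒ (2|79)^2 = +1]
  = -1    [(1|79) = 1]

-1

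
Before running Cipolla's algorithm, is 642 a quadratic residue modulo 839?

Factor out 2: 642 = 2·321. Since 839 ≡ 7 (mod 8), (2/839) = +1. Now have (321/839).
321 ≡ 1 (mod 4), so quadratic reciprocity gives (321/839) = (839/321). Reduce: 839 ≡ 197 (mod 321). Now have (197/321).
197 ≡ 1 (mod 4), so quadratic reciprocity gives (197/321) = (321/197). Reduce: 321 ≡ 124 (mod 197). Now have (124/197).
Factor out 2: 124 = 2^2·31. Since 197 ≡ 5 (mod 8), (2/197) = -1, and (2/197)^2 = +1. Now have (31/197).
197 ≡ 1 (mod 4), so quadratic reciprocity gives (31/197) = (197/31). Reduce: 197 ≡ 11 (mod 31). Now have (11/31).
Both 11 ≡ 3 and 31 ≡ 3 (mod 4), so reciprocity gives (11/31) = -(31/11). Reduce: 31 ≡ 9 (mod 11). Now have -(9/11).
9 ≡ 1 (mod 4), so quadratic reciprocity gives (9/11) = (11/9). Reduce: 11 ≡ 2 (mod 9). Now have -(2/9).
Factor out 2: 2 = 2. Since 9 ≡ 1 (mod 8), (2/9) = +1. Now have -(1/9).
(1/9) = 1. Collecting the sign factors: -1.
(642/839) = -1, and 839 is prime, so 642 is not a quadratic residue mod 839.

no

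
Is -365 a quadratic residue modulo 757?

no

Reduce the numerator: -365 ≡ 392 (mod 757), so (-365/757) = (392/757).
Factor out 2: 392 = 2^3·49. Since 757 ≡ 5 (mod 8), (2/757) = -1, and (2/757)^3 = -1. Now have -(49/757).
49 ≡ 1 (mod 4), so quadratic reciprocity gives (49/757) = (757/49). Reduce: 757 ≡ 22 (mod 49). Now have -(22/49).
Factor out 2: 22 = 2·11. Since 49 ≡ 1 (mod 8), (2/49) = +1. Now have -(11/49).
49 ≡ 1 (mod 4), so quadratic reciprocity gives (11/49) = (49/11). Reduce: 49 ≡ 5 (mod 11). Now have -(5/11).
5 ≡ 1 (mod 4), so quadratic reciprocity gives (5/11) = (11/5). Reduce: 11 ≡ 1 (mod 5). Now have -(1/5).
(1/5) = 1. Collecting the sign factors: -1.
(-365/757) = -1, and 757 is prime, so -365 is not a quadratic residue mod 757.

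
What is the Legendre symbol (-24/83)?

(-24/83)
  = (59/83)    [-24 ≡ 59 mod 83]
  = -(83/59)    [QR: both ≡ 3 mod 4, sign flips]
  = -(24/59)    [83 ≡ 24 mod 59]
  = (3/59)    [59 ≡ 3 mod 8 ⇒ (2/59)^3 = -1]
  = -(59/3)    [QR: both ≡ 3 mod 4, sign flips]
  = -(2/3)    [59 ≡ 2 mod 3]
  = (1/3)    [3 ≡ 3 mod 8 ⇒ (2/3) = -1]
  = 1    [(1/3) = 1]

1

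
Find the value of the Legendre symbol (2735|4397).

-1

4397 ≡ 1 (mod 4), so quadratic reciprocity gives (2735|4397) = (4397|2735). Reduce: 4397 ≡ 1662 (mod 2735). Now have (1662|2735).
Factor out 2: 1662 = 2·831. Since 2735 ≡ 7 (mod 8), (2|2735) = +1. Now have (831|2735).
Both 831 ≡ 3 and 2735 ≡ 3 (mod 4), so reciprocity gives (831|2735) = -(2735|831). Reduce: 2735 ≡ 242 (mod 831). Now have -(242|831).
Factor out 2: 242 = 2·121. Since 831 ≡ 7 (mod 8), (2|831) = +1. Now have -(121|831).
121 ≡ 1 (mod 4), so quadratic reciprocity gives (121|831) = (831|121). Reduce: 831 ≡ 105 (mod 121). Now have -(105|121).
105 ≡ 1 (mod 4), so quadratic reciprocity gives (105|121) = (121|105). Reduce: 121 ≡ 16 (mod 105). Now have -(16|105).
Factor out 2: 16 = 2^4. Since 105 ≡ 1 (mod 8), (2|105) = +1, and (2|105)^4 = +1. Now have -(1|105).
(1|105) = 1. Collecting the sign factors: -1.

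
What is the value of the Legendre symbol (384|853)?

(384|853)
  = -(3|853)    [853 ≡ 5 mod 8 ⇒ (2|853)^7 = -1]
  = -(853|3)    [QR: 853 ≡ 1 mod 4, sign kept]
  = -(1|3)    [853 ≡ 1 mod 3]
  = -1    [(1|3) = 1]

-1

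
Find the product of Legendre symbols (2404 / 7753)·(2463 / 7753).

-1

By multiplicativity, (2404·2463 / 7753) = (2404 / 7753)·(2463 / 7753).
First factor (2404 / 7753):
Factor out 2: 2404 = 2^2·601. Since 7753 ≡ 1 (mod 8), (2 / 7753) = +1, and (2 / 7753)^2 = +1. Now have (601 / 7753).
601 ≡ 1 (mod 4), so quadratic reciprocity gives (601 / 7753) = (7753 / 601). Reduce: 7753 ≡ 541 (mod 601). Now have (541 / 601).
541 ≡ 1 (mod 4), so quadratic reciprocity gives (541 / 601) = (601 / 541). Reduce: 601 ≡ 60 (mod 541). Now have (60 / 541).
Factor out 2: 60 = 2^2·15. Since 541 ≡ 5 (mod 8), (2 / 541) = -1, and (2 / 541)^2 = +1. Now have (15 / 541).
541 ≡ 1 (mod 4), so quadratic reciprocity gives (15 / 541) = (541 / 15). Reduce: 541 ≡ 1 (mod 15). Now have (1 / 15).
(1 / 15) = 1. Collecting the sign factors: 1.
Second factor (2463 / 7753):
7753 ≡ 1 (mod 4), so quadratic reciprocity gives (2463 / 7753) = (7753 / 2463). Reduce: 7753 ≡ 364 (mod 2463). Now have (364 / 2463).
Factor out 2: 364 = 2^2·91. Since 2463 ≡ 7 (mod 8), (2 / 2463) = +1, and (2 / 2463)^2 = +1. Now have (91 / 2463).
Both 91 ≡ 3 and 2463 ≡ 3 (mod 4), so reciprocity gives (91 / 2463) = -(2463 / 91). Reduce: 2463 ≡ 6 (mod 91). Now have -(6 / 91).
Factor out 2: 6 = 2·3. Since 91 ≡ 3 (mod 8), (2 / 91) = -1. Now have (3 / 91).
Both 3 ≡ 3 and 91 ≡ 3 (mod 4), so reciprocity gives (3 / 91) = -(91 / 3). Reduce: 91 ≡ 1 (mod 3). Now have -(1 / 3).
(1 / 3) = 1. Collecting the sign factors: -1.
Product: (1)·(-1) = -1.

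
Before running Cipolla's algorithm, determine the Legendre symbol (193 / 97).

1

Reduce the numerator: 193 ≡ 96 (mod 97), so (193 / 97) = (96 / 97).
Factor out 2: 96 = 2^5·3. Since 97 ≡ 1 (mod 8), (2 / 97) = +1, and (2 / 97)^5 = +1. Now have (3 / 97).
97 ≡ 1 (mod 4), so quadratic reciprocity gives (3 / 97) = (97 / 3). Reduce: 97 ≡ 1 (mod 3). Now have (1 / 3).
(1 / 3) = 1. Collecting the sign factors: 1.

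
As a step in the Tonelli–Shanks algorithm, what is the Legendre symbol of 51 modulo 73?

73 ≡ 1 (mod 4), so quadratic reciprocity gives (51/73) = (73/51). Reduce: 73 ≡ 22 (mod 51). Now have (22/51).
Factor out 2: 22 = 2·11. Since 51 ≡ 3 (mod 8), (2/51) = -1. Now have -(11/51).
Both 11 ≡ 3 and 51 ≡ 3 (mod 4), so reciprocity gives (11/51) = -(51/11). Reduce: 51 ≡ 7 (mod 11). Now have (7/11).
Both 7 ≡ 3 and 11 ≡ 3 (mod 4), so reciprocity gives (7/11) = -(11/7). Reduce: 11 ≡ 4 (mod 7). Now have -(4/7).
Factor out 2: 4 = 2^2. Since 7 ≡ 7 (mod 8), (2/7) = +1, and (2/7)^2 = +1. Now have -(1/7).
(1/7) = 1. Collecting the sign factors: -1.

-1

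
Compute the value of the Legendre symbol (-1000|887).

Pull out -1: (-1000|887) = (-1|887)·(1000|887). Since 887 ≡ 3 (mod 4), (-1|887) = -1. Now have -(1000|887).
Reduce the numerator: 1000 ≡ 113 (mod 887), so (1000|887) = (113|887).
113 ≡ 1 (mod 4), so quadratic reciprocity gives (113|887) = (887|113). Reduce: 887 ≡ 96 (mod 113). Now have -(96|113).
Factor out 2: 96 = 2^5·3. Since 113 ≡ 1 (mod 8), (2|113) = +1, and (2|113)^5 = +1. Now have -(3|113).
113 ≡ 1 (mod 4), so quadratic reciprocity gives (3|113) = (113|3). Reduce: 113 ≡ 2 (mod 3). Now have -(2|3).
Factor out 2: 2 = 2. Since 3 ≡ 3 (mod 8), (2|3) = -1. Now have (1|3).
(1|3) = 1. Collecting the sign factors: 1.

1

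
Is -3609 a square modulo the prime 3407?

(-3609/3407)
  = (3205/3407)    [-3609 ≡ 3205 mod 3407]
  = (3407/3205)    [QR: 3205 ≡ 1 mod 4, sign kept]
  = (202/3205)    [3407 ≡ 202 mod 3205]
  = -(101/3205)    [3205 ≡ 5 mod 8 ⇒ (2/3205) = -1]
  = -(3205/101)    [QR: 101 ≡ 1 mod 4, sign kept]
  = -(74/101)    [3205 ≡ 74 mod 101]
  = (37/101)    [101 ≡ 5 mod 8 ⇒ (2/101) = -1]
  = (101/37)    [QR: 37 ≡ 1 mod 4, sign kept]
  = (27/37)    [101 ≡ 27 mod 37]
  = (37/27)    [QR: 37 ≡ 1 mod 4, sign kept]
  = (10/27)    [37 ≡ 10 mod 27]
  = -(5/27)    [27 ≡ 3 mod 8 ⇒ (2/27) = -1]
  = -(27/5)    [QR: 5 ≡ 1 mod 4, sign kept]
  = -(2/5)    [27 ≡ 2 mod 5]
  = (1/5)    [5 ≡ 5 mod 8 ⇒ (2/5) = -1]
  = 1    [(1/5) = 1]
(-3609/3407) = 1, and 3407 is prime, so -3609 is a quadratic residue mod 3407.

yes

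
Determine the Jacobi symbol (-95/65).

Pull out -1: (-95/65) = (-1/65)·(95/65). Since 65 ≡ 1 (mod 4), (-1/65) = +1. Now have (95/65).
Reduce the numerator: 95 ≡ 30 (mod 65), so (95/65) = (30/65).
Factor out 2: 30 = 2·15. Since 65 ≡ 1 (mod 8), (2/65) = +1. Now have (15/65).
65 ≡ 1 (mod 4), so quadratic reciprocity gives (15/65) = (65/15). Reduce: 65 ≡ 5 (mod 15). Now have (5/15).
5 ≡ 1 (mod 4), so quadratic reciprocity gives (5/15) = (15/5). Reduce: 15 ≡ 0 (mod 5). Now have (0/5).
The numerator is now 0 with denominator 5 > 1: the symbol is 0.

0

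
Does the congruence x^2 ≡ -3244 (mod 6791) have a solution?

yes

(-3244/6791)
  = -(3244/6791)    [6791 ≡ 3 mod 4 ⇒ (-1/6791) = -1]
  = -(811/6791)    [6791 ≡ 7 mod 8 ⇒ (2/6791)^2 = +1]
  = (6791/811)    [QR: both ≡ 3 mod 4, sign flips]
  = (303/811)    [6791 ≡ 303 mod 811]
  = -(811/303)    [QR: both ≡ 3 mod 4, sign flips]
  = -(205/303)    [811 ≡ 205 mod 303]
  = -(303/205)    [QR: 205 ≡ 1 mod 4, sign kept]
  = -(98/205)    [303 ≡ 98 mod 205]
  = (49/205)    [205 ≡ 5 mod 8 ⇒ (2/205) = -1]
  = (205/49)    [QR: 49 ≡ 1 mod 4, sign kept]
  = (9/49)    [205 ≡ 9 mod 49]
  = (49/9)    [QR: 9 ≡ 1 mod 4, sign kept]
  = (4/9)    [49 ≡ 4 mod 9]
  = (1/9)    [9 ≡ 1 mod 8 ⇒ (2/9)^2 = +1]
  = 1    [(1/9) = 1]
(-3244/6791) = 1, and 6791 is prime, so -3244 is a quadratic residue mod 6791.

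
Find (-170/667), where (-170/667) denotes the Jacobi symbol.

(-170/667)
  = -(170/667)    [667 ≡ 3 mod 4 ⇒ (-1/667) = -1]
  = (85/667)    [667 ≡ 3 mod 8 ⇒ (2/667) = -1]
  = (667/85)    [QR: 85 ≡ 1 mod 4, sign kept]
  = (72/85)    [667 ≡ 72 mod 85]
  = -(9/85)    [85 ≡ 5 mod 8 ⇒ (2/85)^3 = -1]
  = -(85/9)    [QR: 9 ≡ 1 mod 4, sign kept]
  = -(4/9)    [85 ≡ 4 mod 9]
  = -(1/9)    [9 ≡ 1 mod 8 ⇒ (2/9)^2 = +1]
  = -1    [(1/9) = 1]

-1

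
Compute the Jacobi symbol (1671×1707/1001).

By multiplicativity, (1671·1707/1001) = (1671/1001)·(1707/1001).
First factor (1671/1001):
Reduce the numerator: 1671 ≡ 670 (mod 1001), so (1671/1001) = (670/1001).
Factor out 2: 670 = 2·335. Since 1001 ≡ 1 (mod 8), (2/1001) = +1. Now have (335/1001).
1001 ≡ 1 (mod 4), so quadratic reciprocity gives (335/1001) = (1001/335). Reduce: 1001 ≡ 331 (mod 335). Now have (331/335).
Both 331 ≡ 3 and 335 ≡ 3 (mod 4), so reciprocity gives (331/335) = -(335/331). Reduce: 335 ≡ 4 (mod 331). Now have -(4/331).
Factor out 2: 4 = 2^2. Since 331 ≡ 3 (mod 8), (2/331) = -1, and (2/331)^2 = +1. Now have -(1/331).
(1/331) = 1. Collecting the sign factors: -1.
Second factor (1707/1001):
Reduce the numerator: 1707 ≡ 706 (mod 1001), so (1707/1001) = (706/1001).
Factor out 2: 706 = 2·353. Since 1001 ≡ 1 (mod 8), (2/1001) = +1. Now have (353/1001).
353 ≡ 1 (mod 4), so quadratic reciprocity gives (353/1001) = (1001/353). Reduce: 1001 ≡ 295 (mod 353). Now have (295/353).
353 ≡ 1 (mod 4), so quadratic reciprocity gives (295/353) = (353/295). Reduce: 353 ≡ 58 (mod 295). Now have (58/295).
Factor out 2: 58 = 2·29. Since 295 ≡ 7 (mod 8), (2/295) = +1. Now have (29/295).
29 ≡ 1 (mod 4), so quadratic reciprocity gives (29/295) = (295/29). Reduce: 295 ≡ 5 (mod 29). Now have (5/29).
5 ≡ 1 (mod 4), so quadratic reciprocity gives (5/29) = (29/5). Reduce: 29 ≡ 4 (mod 5). Now have (4/5).
Factor out 2: 4 = 2^2. Since 5 ≡ 5 (mod 8), (2/5) = -1, and (2/5)^2 = +1. Now have (1/5).
(1/5) = 1. Collecting the sign factors: 1.
Product: (-1)·(1) = -1.

-1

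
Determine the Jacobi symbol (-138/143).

-1

Pull out -1: (-138/143) = (-1/143)·(138/143). Since 143 ≡ 3 (mod 4), (-1/143) = -1. Now have -(138/143).
Factor out 2: 138 = 2·69. Since 143 ≡ 7 (mod 8), (2/143) = +1. Now have -(69/143).
69 ≡ 1 (mod 4), so quadratic reciprocity gives (69/143) = (143/69). Reduce: 143 ≡ 5 (mod 69). Now have -(5/69).
5 ≡ 1 (mod 4), so quadratic reciprocity gives (5/69) = (69/5). Reduce: 69 ≡ 4 (mod 5). Now have -(4/5).
Factor out 2: 4 = 2^2. Since 5 ≡ 5 (mod 8), (2/5) = -1, and (2/5)^2 = +1. Now have -(1/5).
(1/5) = 1. Collecting the sign factors: -1.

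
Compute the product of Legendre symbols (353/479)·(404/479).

By multiplicativity, (353·404/479) = (353/479)·(404/479).
First factor (353/479):
(353/479)
  = (479/353)    [QR: 353 ≡ 1 mod 4, sign kept]
  = (126/353)    [479 ≡ 126 mod 353]
  = (63/353)    [353 ≡ 1 mod 8 ⇒ (2/353) = +1]
  = (353/63)    [QR: 353 ≡ 1 mod 4, sign kept]
  = (38/63)    [353 ≡ 38 mod 63]
  = (19/63)    [63 ≡ 7 mod 8 ⇒ (2/63) = +1]
  = -(63/19)    [QR: both ≡ 3 mod 4, sign flips]
  = -(6/19)    [63 ≡ 6 mod 19]
  = (3/19)    [19 ≡ 3 mod 8 ⇒ (2/19) = -1]
  = -(19/3)    [QR: both ≡ 3 mod 4, sign flips]
  = -(1/3)    [19 ≡ 1 mod 3]
  = -1    [(1/3) = 1]
Second factor (404/479):
(404/479)
  = (101/479)    [479 ≡ 7 mod 8 ⇒ (2/479)^2 = +1]
  = (479/101)    [QR: 101 ≡ 1 mod 4, sign kept]
  = (75/101)    [479 ≡ 75 mod 101]
  = (101/75)    [QR: 101 ≡ 1 mod 4, sign kept]
  = (26/75)    [101 ≡ 26 mod 75]
  = -(13/75)    [75 ≡ 3 mod 8 ⇒ (2/75) = -1]
  = -(75/13)    [QR: 13 ≡ 1 mod 4, sign kept]
  = -(10/13)    [75 ≡ 10 mod 13]
  = (5/13)    [13 ≡ 5 mod 8 ⇒ (2/13) = -1]
  = (13/5)    [QR: 5 ≡ 1 mod 4, sign kept]
  = (3/5)    [13 ≡ 3 mod 5]
  = (5/3)    [QR: 5 ≡ 1 mod 4, sign kept]
  = (2/3)    [5 ≡ 2 mod 3]
  = -(1/3)    [3 ≡ 3 mod 8 ⇒ (2/3) = -1]
  = -1    [(1/3) = 1]
Product: (-1)·(-1) = 1.

1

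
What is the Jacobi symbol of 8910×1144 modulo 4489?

1

By multiplicativity, (8910·1144/4489) = (8910/4489)·(1144/4489).
First factor (8910/4489):
(8910/4489)
  = (4421/4489)    [8910 ≡ 4421 mod 4489]
  = (4489/4421)    [QR: 4421 ≡ 1 mod 4, sign kept]
  = (68/4421)    [4489 ≡ 68 mod 4421]
  = (17/4421)    [4421 ≡ 5 mod 8 ⇒ (2/4421)^2 = +1]
  = (4421/17)    [QR: 17 ≡ 1 mod 4, sign kept]
  = (1/17)    [4421 ≡ 1 mod 17]
  = 1    [(1/17) = 1]
Second factor (1144/4489):
(1144/4489)
  = (143/4489)    [4489 ≡ 1 mod 8 ⇒ (2/4489)^3 = +1]
  = (4489/143)    [QR: 4489 ≡ 1 mod 4, sign kept]
  = (56/143)    [4489 ≡ 56 mod 143]
  = (7/143)    [143 ≡ 7 mod 8 ⇒ (2/143)^3 = +1]
  = -(143/7)    [QR: both ≡ 3 mod 4, sign flips]
  = -(3/7)    [143 ≡ 3 mod 7]
  = (7/3)    [QR: both ≡ 3 mod 4, sign flips]
  = (1/3)    [7 ≡ 1 mod 3]
  = 1    [(1/3) = 1]
Product: (1)·(1) = 1.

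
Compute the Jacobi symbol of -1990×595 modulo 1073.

By multiplicativity, (-1990·595|1073) = (-1990|1073)·(595|1073).
First factor (-1990|1073):
Reduce the numerator: -1990 ≡ 156 (mod 1073), so (-1990|1073) = (156|1073).
Factor out 2: 156 = 2^2·39. Since 1073 ≡ 1 (mod 8), (2|1073) = +1, and (2|1073)^2 = +1. Now have (39|1073).
1073 ≡ 1 (mod 4), so quadratic reciprocity gives (39|1073) = (1073|39). Reduce: 1073 ≡ 20 (mod 39). Now have (20|39).
Factor out 2: 20 = 2^2·5. Since 39 ≡ 7 (mod 8), (2|39) = +1, and (2|39)^2 = +1. Now have (5|39).
5 ≡ 1 (mod 4), so quadratic reciprocity gives (5|39) = (39|5). Reduce: 39 ≡ 4 (mod 5). Now have (4|5).
Factor out 2: 4 = 2^2. Since 5 ≡ 5 (mod 8), (2|5) = -1, and (2|5)^2 = +1. Now have (1|5).
(1|5) = 1. Collecting the sign factors: 1.
Second factor (595|1073):
1073 ≡ 1 (mod 4), so quadratic reciprocity gives (595|1073) = (1073|595). Reduce: 1073 ≡ 478 (mod 595). Now have (478|595).
Factor out 2: 478 = 2·239. Since 595 ≡ 3 (mod 8), (2|595) = -1. Now have -(239|595).
Both 239 ≡ 3 and 595 ≡ 3 (mod 4), so reciprocity gives (239|595) = -(595|239). Reduce: 595 ≡ 117 (mod 239). Now have (117|239).
117 ≡ 1 (mod 4), so quadratic reciprocity gives (117|239) = (239|117). Reduce: 239 ≡ 5 (mod 117). Now have (5|117).
5 ≡ 1 (mod 4), so quadratic reciprocity gives (5|117) = (117|5). Reduce: 117 ≡ 2 (mod 5). Now have (2|5).
Factor out 2: 2 = 2. Since 5 ≡ 5 (mod 8), (2|5) = -1. Now have -(1|5).
(1|5) = 1. Collecting the sign factors: -1.
Product: (1)·(-1) = -1.

-1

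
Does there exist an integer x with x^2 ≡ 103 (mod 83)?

no

(103/83)
  = (20/83)    [103 ≡ 20 mod 83]
  = (5/83)    [83 ≡ 3 mod 8 ⇒ (2/83)^2 = +1]
  = (83/5)    [QR: 5 ≡ 1 mod 4, sign kept]
  = (3/5)    [83 ≡ 3 mod 5]
  = (5/3)    [QR: 5 ≡ 1 mod 4, sign kept]
  = (2/3)    [5 ≡ 2 mod 3]
  = -(1/3)    [3 ≡ 3 mod 8 ⇒ (2/3) = -1]
  = -1    [(1/3) = 1]
(103/83) = -1, and 83 is prime, so 103 is not a quadratic residue mod 83.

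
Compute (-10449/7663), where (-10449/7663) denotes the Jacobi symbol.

(-10449/7663)
  = (4877/7663)    [-10449 ≡ 4877 mod 7663]
  = (7663/4877)    [QR: 4877 ≡ 1 mod 4, sign kept]
  = (2786/4877)    [7663 ≡ 2786 mod 4877]
  = -(1393/4877)    [4877 ≡ 5 mod 8 ⇒ (2/4877) = -1]
  = -(4877/1393)    [QR: 1393 ≡ 1 mod 4, sign kept]
  = -(698/1393)    [4877 ≡ 698 mod 1393]
  = -(349/1393)    [1393 ≡ 1 mod 8 ⇒ (2/1393) = +1]
  = -(1393/349)    [QR: 349 ≡ 1 mod 4, sign kept]
  = -(346/349)    [1393 ≡ 346 mod 349]
  = (173/349)    [349 ≡ 5 mod 8 ⇒ (2/349) = -1]
  = (349/173)    [QR: 173 ≡ 1 mod 4, sign kept]
  = (3/173)    [349 ≡ 3 mod 173]
  = (173/3)    [QR: 173 ≡ 1 mod 4, sign kept]
  = (2/3)    [173 ≡ 2 mod 3]
  = -(1/3)    [3 ≡ 3 mod 8 ⇒ (2/3) = -1]
  = -1    [(1/3) = 1]

-1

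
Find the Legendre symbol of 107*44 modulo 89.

1

By multiplicativity, (107·44/89) = (107/89)·(44/89).
First factor (107/89):
(107/89)
  = (18/89)    [107 ≡ 18 mod 89]
  = (9/89)    [89 ≡ 1 mod 8 ⇒ (2/89) = +1]
  = (89/9)    [QR: 9 ≡ 1 mod 4, sign kept]
  = (8/9)    [89 ≡ 8 mod 9]
  = (1/9)    [9 ≡ 1 mod 8 ⇒ (2/9)^3 = +1]
  = 1    [(1/9) = 1]
Second factor (44/89):
(44/89)
  = (11/89)    [89 ≡ 1 mod 8 ⇒ (2/89)^2 = +1]
  = (89/11)    [QR: 89 ≡ 1 mod 4, sign kept]
  = (1/11)    [89 ≡ 1 mod 11]
  = 1    [(1/11) = 1]
Product: (1)·(1) = 1.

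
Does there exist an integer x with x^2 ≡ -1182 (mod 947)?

(-1182/947)
  = (712/947)    [-1182 ≡ 712 mod 947]
  = -(89/947)    [947 ≡ 3 mod 8 ⇒ (2/947)^3 = -1]
  = -(947/89)    [QR: 89 ≡ 1 mod 4, sign kept]
  = -(57/89)    [947 ≡ 57 mod 89]
  = -(89/57)    [QR: 57 ≡ 1 mod 4, sign kept]
  = -(32/57)    [89 ≡ 32 mod 57]
  = -(1/57)    [57 ≡ 1 mod 8 ⇒ (2/57)^5 = +1]
  = -1    [(1/57) = 1]
The Legendre symbol is -1, so x^2 ≡ -1182 (mod 947) has no solution.

no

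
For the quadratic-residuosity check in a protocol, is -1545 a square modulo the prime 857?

Reduce the numerator: -1545 ≡ 169 (mod 857), so (-1545/857) = (169/857).
169 ≡ 1 (mod 4), so quadratic reciprocity gives (169/857) = (857/169). Reduce: 857 ≡ 12 (mod 169). Now have (12/169).
Factor out 2: 12 = 2^2·3. Since 169 ≡ 1 (mod 8), (2/169) = +1, and (2/169)^2 = +1. Now have (3/169).
169 ≡ 1 (mod 4), so quadratic reciprocity gives (3/169) = (169/3). Reduce: 169 ≡ 1 (mod 3). Now have (1/3).
(1/3) = 1. Collecting the sign factors: 1.
(-1545/857) = 1, and 857 is prime, so -1545 is a quadratic residue mod 857.

yes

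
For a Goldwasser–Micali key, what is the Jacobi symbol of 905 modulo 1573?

-1

(905|1573)
  = (1573|905)    [QR: 905 ≡ 1 mod 4, sign kept]
  = (668|905)    [1573 ≡ 668 mod 905]
  = (167|905)    [905 ≡ 1 mod 8 ⇒ (2|905)^2 = +1]
  = (905|167)    [QR: 905 ≡ 1 mod 4, sign kept]
  = (70|167)    [905 ≡ 70 mod 167]
  = (35|167)    [167 ≡ 7 mod 8 ⇒ (2|167) = +1]
  = -(167|35)    [QR: both ≡ 3 mod 4, sign flips]
  = -(27|35)    [167 ≡ 27 mod 35]
  = (35|27)    [QR: both ≡ 3 mod 4, sign flips]
  = (8|27)    [35 ≡ 8 mod 27]
  = -(1|27)    [27 ≡ 3 mod 8 ⇒ (2|27)^3 = -1]
  = -1    [(1|27) = 1]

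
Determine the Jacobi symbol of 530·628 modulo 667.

-1

By multiplicativity, (530·628/667) = (530/667)·(628/667).
First factor (530/667):
Factor out 2: 530 = 2·265. Since 667 ≡ 3 (mod 8), (2/667) = -1. Now have -(265/667).
265 ≡ 1 (mod 4), so quadratic reciprocity gives (265/667) = (667/265). Reduce: 667 ≡ 137 (mod 265). Now have -(137/265).
137 ≡ 1 (mod 4), so quadratic reciprocity gives (137/265) = (265/137). Reduce: 265 ≡ 128 (mod 137). Now have -(128/137).
Factor out 2: 128 = 2^7. Since 137 ≡ 1 (mod 8), (2/137) = +1, and (2/137)^7 = +1. Now have -(1/137).
(1/137) = 1. Collecting the sign factors: -1.
Second factor (628/667):
Factor out 2: 628 = 2^2·157. Since 667 ≡ 3 (mod 8), (2/667) = -1, and (2/667)^2 = +1. Now have (157/667).
157 ≡ 1 (mod 4), so quadratic reciprocity gives (157/667) = (667/157). Reduce: 667 ≡ 39 (mod 157). Now have (39/157).
157 ≡ 1 (mod 4), so quadratic reciprocity gives (39/157) = (157/39). Reduce: 157 ≡ 1 (mod 39). Now have (1/39).
(1/39) = 1. Collecting the sign factors: 1.
Product: (-1)·(1) = -1.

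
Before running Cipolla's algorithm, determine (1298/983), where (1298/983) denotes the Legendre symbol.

-1

Reduce the numerator: 1298 ≡ 315 (mod 983), so (1298/983) = (315/983).
Both 315 ≡ 3 and 983 ≡ 3 (mod 4), so reciprocity gives (315/983) = -(983/315). Reduce: 983 ≡ 38 (mod 315). Now have -(38/315).
Factor out 2: 38 = 2·19. Since 315 ≡ 3 (mod 8), (2/315) = -1. Now have (19/315).
Both 19 ≡ 3 and 315 ≡ 3 (mod 4), so reciprocity gives (19/315) = -(315/19). Reduce: 315 ≡ 11 (mod 19). Now have -(11/19).
Both 11 ≡ 3 and 19 ≡ 3 (mod 4), so reciprocity gives (11/19) = -(19/11). Reduce: 19 ≡ 8 (mod 11). Now have (8/11).
Factor out 2: 8 = 2^3. Since 11 ≡ 3 (mod 8), (2/11) = -1, and (2/11)^3 = -1. Now have -(1/11).
(1/11) = 1. Collecting the sign factors: -1.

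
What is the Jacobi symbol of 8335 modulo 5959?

Reduce the numerator: 8335 ≡ 2376 (mod 5959), so (8335|5959) = (2376|5959).
Factor out 2: 2376 = 2^3·297. Since 5959 ≡ 7 (mod 8), (2|5959) = +1, and (2|5959)^3 = +1. Now have (297|5959).
297 ≡ 1 (mod 4), so quadratic reciprocity gives (297|5959) = (5959|297). Reduce: 5959 ≡ 19 (mod 297). Now have (19|297).
297 ≡ 1 (mod 4), so quadratic reciprocity gives (19|297) = (297|19). Reduce: 297 ≡ 12 (mod 19). Now have (12|19).
Factor out 2: 12 = 2^2·3. Since 19 ≡ 3 (mod 8), (2|19) = -1, and (2|19)^2 = +1. Now have (3|19).
Both 3 ≡ 3 and 19 ≡ 3 (mod 4), so reciprocity gives (3|19) = -(19|3). Reduce: 19 ≡ 1 (mod 3). Now have -(1|3).
(1|3) = 1. Collecting the sign factors: -1.

-1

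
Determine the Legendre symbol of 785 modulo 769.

1

(785|769)
  = (16|769)    [785 ≡ 16 mod 769]
  = (1|769)    [769 ≡ 1 mod 8 ⇒ (2|769)^4 = +1]
  = 1    [(1|769) = 1]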